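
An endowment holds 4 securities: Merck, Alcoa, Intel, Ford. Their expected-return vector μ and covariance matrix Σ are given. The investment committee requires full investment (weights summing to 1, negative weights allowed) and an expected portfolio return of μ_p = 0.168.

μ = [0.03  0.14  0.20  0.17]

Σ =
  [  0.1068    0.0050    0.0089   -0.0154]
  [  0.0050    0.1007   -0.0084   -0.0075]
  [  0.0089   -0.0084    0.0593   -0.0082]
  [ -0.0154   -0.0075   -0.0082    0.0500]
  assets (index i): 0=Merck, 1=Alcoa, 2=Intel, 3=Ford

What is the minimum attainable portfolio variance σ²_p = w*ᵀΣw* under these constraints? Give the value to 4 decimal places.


u=Σ⁻¹μ = [0.4892  2.0570  4.2200  4.5513]
v=Σ⁻¹𝟙 = [11.1505  13.2851  21.0655  28.8819]
a=μᵀu=1.920370  b=𝟙ᵀu=11.317460  c=𝟙ᵀv=74.383028  D=ac−b²=14.758028
λ₁=(c·0.168−b)/D = (74.383028·0.168−11.317460)/14.758028 = 0.079881
λ₂=(a−b·0.168)/D = (1.920370−11.317460·0.168)/14.758028 = 0.001290
w* = 0.079881·u + 0.001290·v:
  w_0 = 0.079881·0.4892 + 0.001290·11.1505 = 0.0535  (Merck)
  w_1 = 0.079881·2.0570 + 0.001290·13.2851 = 0.1814  (Alcoa)
  w_2 = 0.079881·4.2200 + 0.001290·21.0655 = 0.3643  (Intel)
  w_3 = 0.079881·4.5513 + 0.001290·28.8819 = 0.4008  (Ford)
Σw_i=1.0000  μᵀw=0.1680
σ²=wᵀΣw=λ₁·μ_p+λ₂ = 0.079881·0.168 + 0.001290 = 0.014710 ≈ 0.0147

0.0147


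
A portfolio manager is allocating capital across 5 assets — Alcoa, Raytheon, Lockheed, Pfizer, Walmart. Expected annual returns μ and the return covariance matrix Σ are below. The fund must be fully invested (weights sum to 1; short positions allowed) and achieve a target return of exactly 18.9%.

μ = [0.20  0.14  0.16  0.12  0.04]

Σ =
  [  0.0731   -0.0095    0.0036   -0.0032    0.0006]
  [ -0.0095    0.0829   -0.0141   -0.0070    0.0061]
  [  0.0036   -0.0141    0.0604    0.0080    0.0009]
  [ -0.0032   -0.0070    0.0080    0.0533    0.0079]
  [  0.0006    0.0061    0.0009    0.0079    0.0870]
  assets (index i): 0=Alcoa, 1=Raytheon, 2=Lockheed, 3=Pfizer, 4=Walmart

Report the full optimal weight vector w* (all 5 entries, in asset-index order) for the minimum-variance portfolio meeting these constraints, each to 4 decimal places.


x=Σ⁻¹μ = [3.0551  2.7127  2.7859  2.3723  0.0043]
y=Σ⁻¹𝟙 = [15.8670  17.7366  17.2129  18.2288  8.3079]
a=μᵀx=1.721403  b=𝟙ᵀx=10.930351  c=𝟙ᵀy=77.353143  D=ac−b²=13.683359
λ₁=(c·0.189−b)/D = (77.353143·0.189−10.930351)/13.683359 = 0.269626
λ₂=(a−b·0.189)/D = (1.721403−10.930351·0.189)/13.683359 = -0.025172
w* = 0.269626·x + -0.025172·y:
  w_0 = 0.269626·3.0551 + -0.025172·15.8670 = 0.4243  (Alcoa)
  w_1 = 0.269626·2.7127 + -0.025172·17.7366 = 0.2850  (Raytheon)
  w_2 = 0.269626·2.7859 + -0.025172·17.2129 = 0.3179  (Lockheed)
  w_3 = 0.269626·2.3723 + -0.025172·18.2288 = 0.1808  (Pfizer)
  w_4 = 0.269626·0.0043 + -0.025172·8.3079 = -0.2080  (Walmart)
Σw_i=1.0000  μᵀw=0.1890
σ²=wᵀΣw=λ₁·μ_p+λ₂ = 0.269626·0.189 + -0.025172 = 0.025788 ≈ 0.0258

0.4243  0.2850  0.3179  0.1808  -0.2080


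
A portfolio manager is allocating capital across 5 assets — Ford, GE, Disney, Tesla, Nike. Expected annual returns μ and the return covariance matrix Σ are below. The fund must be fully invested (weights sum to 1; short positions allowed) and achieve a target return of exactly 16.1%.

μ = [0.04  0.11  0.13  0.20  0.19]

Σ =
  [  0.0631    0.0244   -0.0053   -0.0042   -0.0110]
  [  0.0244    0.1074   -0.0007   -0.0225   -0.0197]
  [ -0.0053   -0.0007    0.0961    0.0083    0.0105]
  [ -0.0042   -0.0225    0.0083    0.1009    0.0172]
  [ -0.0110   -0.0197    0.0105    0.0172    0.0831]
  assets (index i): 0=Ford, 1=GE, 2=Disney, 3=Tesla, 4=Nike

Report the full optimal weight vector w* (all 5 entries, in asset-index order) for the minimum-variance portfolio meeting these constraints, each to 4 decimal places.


0.0316  0.2430  0.1269  0.2797  0.3188

p=Σ⁻¹μ = [0.5729  1.7157  0.9852  1.9247  2.2461]
q=Σ⁻¹𝟙 = [15.5933  10.3421  9.0300  9.8440  13.3711]
a=μᵀp=1.151412  b=𝟙ᵀp=7.444563  c=𝟙ᵀq=58.180468  D=ac−b²=11.568174
λ₁=(c·0.161−b)/D = (58.180468·0.161−7.444563)/11.568174 = 0.166188
λ₂=(a−b·0.161)/D = (1.151412−7.444563·0.161)/11.568174 = -0.004077
w* = 0.166188·p + -0.004077·q:
  w_0 = 0.166188·0.5729 + -0.004077·15.5933 = 0.0316  (Ford)
  w_1 = 0.166188·1.7157 + -0.004077·10.3421 = 0.2430  (GE)
  w_2 = 0.166188·0.9852 + -0.004077·9.0300 = 0.1269  (Disney)
  w_3 = 0.166188·1.9247 + -0.004077·9.8440 = 0.2797  (Tesla)
  w_4 = 0.166188·2.2461 + -0.004077·13.3711 = 0.3188  (Nike)
Σw_i=1.0000  μᵀw=0.1610
σ²=wᵀΣw=λ₁·μ_p+λ₂ = 0.166188·0.161 + -0.004077 = 0.022679 ≈ 0.0227


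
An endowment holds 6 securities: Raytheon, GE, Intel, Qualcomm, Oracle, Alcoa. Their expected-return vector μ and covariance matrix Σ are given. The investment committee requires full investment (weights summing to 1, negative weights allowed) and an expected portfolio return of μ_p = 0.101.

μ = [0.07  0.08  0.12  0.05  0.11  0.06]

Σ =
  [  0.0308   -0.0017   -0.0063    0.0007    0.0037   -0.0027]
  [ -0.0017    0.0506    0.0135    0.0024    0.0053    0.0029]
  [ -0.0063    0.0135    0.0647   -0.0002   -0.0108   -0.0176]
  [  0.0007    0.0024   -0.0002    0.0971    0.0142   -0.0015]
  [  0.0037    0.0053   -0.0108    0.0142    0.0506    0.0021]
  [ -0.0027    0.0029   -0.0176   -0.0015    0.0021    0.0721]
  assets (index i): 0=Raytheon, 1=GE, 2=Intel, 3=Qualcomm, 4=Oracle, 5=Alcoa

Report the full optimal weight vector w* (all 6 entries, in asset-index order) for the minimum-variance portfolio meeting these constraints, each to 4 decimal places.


0.2097  0.0157  0.3544  -0.0413  0.3383  0.1233

g=Σ⁻¹μ = [2.7225  0.5725  2.8198  0.1584  2.4087  1.5326]
h=Σ⁻¹𝟙 = [37.7383  10.7259  25.6249  7.4436  18.4002  20.7255]
a=μᵀg=0.939581  b=𝟙ᵀg=10.214467  c=𝟙ᵀh=120.658344  D=ac−b²=9.032967
λ₁=(c·0.101−b)/D = (120.658344·0.101−10.214467)/9.032967 = 0.218314
λ₂=(a−b·0.101)/D = (0.939581−10.214467·0.101)/9.032967 = -0.010194
w* = 0.218314·g + -0.010194·h:
  w_0 = 0.218314·2.7225 + -0.010194·37.7383 = 0.2097  (Raytheon)
  w_1 = 0.218314·0.5725 + -0.010194·10.7259 = 0.0157  (GE)
  w_2 = 0.218314·2.8198 + -0.010194·25.6249 = 0.3544  (Intel)
  w_3 = 0.218314·0.1584 + -0.010194·7.4436 = -0.0413  (Qualcomm)
  w_4 = 0.218314·2.4087 + -0.010194·18.4002 = 0.3383  (Oracle)
  w_5 = 0.218314·1.5326 + -0.010194·20.7255 = 0.1233  (Alcoa)
Σw_i=1.0000  μᵀw=0.1010
σ²=wᵀΣw=λ₁·μ_p+λ₂ = 0.218314·0.101 + -0.010194 = 0.011856 ≈ 0.0119


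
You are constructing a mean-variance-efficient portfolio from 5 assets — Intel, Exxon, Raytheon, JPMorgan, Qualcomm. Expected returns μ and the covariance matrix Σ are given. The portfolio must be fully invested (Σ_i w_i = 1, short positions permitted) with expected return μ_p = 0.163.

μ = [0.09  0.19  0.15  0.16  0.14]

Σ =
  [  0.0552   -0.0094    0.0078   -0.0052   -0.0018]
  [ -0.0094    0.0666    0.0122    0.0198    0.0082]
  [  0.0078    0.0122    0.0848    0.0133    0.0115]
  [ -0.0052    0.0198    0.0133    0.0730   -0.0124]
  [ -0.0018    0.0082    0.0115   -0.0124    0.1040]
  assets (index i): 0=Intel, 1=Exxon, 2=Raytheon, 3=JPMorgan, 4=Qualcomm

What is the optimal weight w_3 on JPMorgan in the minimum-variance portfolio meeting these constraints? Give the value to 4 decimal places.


0.2260

p=Σ⁻¹μ = [2.1271  2.3116  0.7780  1.8004  1.3293]
q=Σ⁻¹𝟙 = [21.0296  12.0858  4.7602  12.7534  10.0207]
a=μᵀp=1.221516  b=𝟙ᵀp=8.346440  c=𝟙ᵀq=60.649688  D=ac−b²=4.421516
λ₁=(c·0.163−b)/D = (60.649688·0.163−8.346440)/4.421516 = 0.348175
λ₂=(a−b·0.163)/D = (1.221516−8.346440·0.163)/4.421516 = -0.031427
w* = 0.348175·p + -0.031427·q:
  w_0 = 0.348175·2.1271 + -0.031427·21.0296 = 0.0797  (Intel)
  w_1 = 0.348175·2.3116 + -0.031427·12.0858 = 0.4250  (Exxon)
  w_2 = 0.348175·0.7780 + -0.031427·4.7602 = 0.1213  (Raytheon)
  w_3 = 0.348175·1.8004 + -0.031427·12.7534 = 0.2260  (JPMorgan)
  w_4 = 0.348175·1.3293 + -0.031427·10.0207 = 0.1479  (Qualcomm)
Σw_i=1.0000  μᵀw=0.1630
σ²=wᵀΣw=λ₁·μ_p+λ₂ = 0.348175·0.163 + -0.031427 = 0.025326 ≈ 0.0253


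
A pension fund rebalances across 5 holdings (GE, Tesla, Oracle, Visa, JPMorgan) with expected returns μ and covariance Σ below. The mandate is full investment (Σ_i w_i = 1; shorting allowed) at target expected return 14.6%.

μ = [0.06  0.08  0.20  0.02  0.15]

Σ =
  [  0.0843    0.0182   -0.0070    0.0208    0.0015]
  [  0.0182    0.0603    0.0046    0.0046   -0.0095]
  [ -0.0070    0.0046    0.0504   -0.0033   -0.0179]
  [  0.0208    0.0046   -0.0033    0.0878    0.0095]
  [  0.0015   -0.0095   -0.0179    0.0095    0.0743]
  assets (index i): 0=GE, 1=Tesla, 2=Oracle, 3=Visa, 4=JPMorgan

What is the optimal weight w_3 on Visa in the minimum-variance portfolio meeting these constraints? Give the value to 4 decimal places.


g=Σ⁻¹μ = [0.8703  1.2265  5.1827  -0.2195  3.4348]
h=Σ⁻¹𝟙 = [8.8426  14.5355  27.6304  7.3146  20.8603]
a=μᵀg=1.697705  b=𝟙ᵀg=10.494811  c=𝟙ᵀh=79.183360  D=ac−b²=24.288911
λ₁=(c·0.146−b)/D = (79.183360·0.146−10.494811)/24.288911 = 0.043887
λ₂=(a−b·0.146)/D = (1.697705−10.494811·0.146)/24.288911 = 0.006812
w* = 0.043887·g + 0.006812·h:
  w_0 = 0.043887·0.8703 + 0.006812·8.8426 = 0.0984  (GE)
  w_1 = 0.043887·1.2265 + 0.006812·14.5355 = 0.1528  (Tesla)
  w_2 = 0.043887·5.1827 + 0.006812·27.6304 = 0.4157  (Oracle)
  w_3 = 0.043887·-0.2195 + 0.006812·7.3146 = 0.0402  (Visa)
  w_4 = 0.043887·3.4348 + 0.006812·20.8603 = 0.2928  (JPMorgan)
Σw_i=1.0000  μᵀw=0.1460
σ²=wᵀΣw=λ₁·μ_p+λ₂ = 0.043887·0.146 + 0.006812 = 0.013220 ≈ 0.0132

0.0402


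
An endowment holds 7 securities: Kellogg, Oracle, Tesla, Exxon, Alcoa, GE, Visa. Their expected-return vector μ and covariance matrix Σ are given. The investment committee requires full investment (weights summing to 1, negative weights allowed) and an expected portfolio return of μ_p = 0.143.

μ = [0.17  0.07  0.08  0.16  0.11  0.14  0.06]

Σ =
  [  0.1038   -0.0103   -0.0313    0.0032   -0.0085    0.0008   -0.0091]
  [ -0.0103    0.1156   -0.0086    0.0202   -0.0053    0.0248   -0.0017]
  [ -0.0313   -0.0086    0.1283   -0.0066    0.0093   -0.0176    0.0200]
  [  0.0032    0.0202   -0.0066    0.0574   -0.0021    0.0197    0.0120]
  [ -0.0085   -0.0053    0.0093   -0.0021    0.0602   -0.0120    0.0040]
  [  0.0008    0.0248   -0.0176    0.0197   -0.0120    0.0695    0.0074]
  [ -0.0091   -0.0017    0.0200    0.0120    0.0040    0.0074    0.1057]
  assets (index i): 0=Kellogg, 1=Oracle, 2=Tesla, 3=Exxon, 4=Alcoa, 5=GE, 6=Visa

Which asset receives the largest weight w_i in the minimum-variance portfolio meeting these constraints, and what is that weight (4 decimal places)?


Exxon (0.2659)

u=Σ⁻¹μ = [2.1950  0.1974  1.3888  2.1247  2.4287  2.0856  0.0179]
v=Σ⁻¹𝟙 = [15.8022  7.0620  12.3126  9.9134  20.5087  14.9333  5.6580]
a=μᵀu=1.398224  b=𝟙ᵀu=10.437963  c=𝟙ᵀv=86.190198  D=ac−b²=11.562149
λ₁=(c·0.143−b)/D = (86.190198·0.143−10.437963)/11.562149 = 0.163225
λ₂=(a−b·0.143)/D = (1.398224−10.437963·0.143)/11.562149 = -0.008165
w* = 0.163225·u + -0.008165·v:
  w_0 = 0.163225·2.1950 + -0.008165·15.8022 = 0.2293  (Kellogg)
  w_1 = 0.163225·0.1974 + -0.008165·7.0620 = -0.0254  (Oracle)
  w_2 = 0.163225·1.3888 + -0.008165·12.3126 = 0.1262  (Tesla)
  w_3 = 0.163225·2.1247 + -0.008165·9.9134 = 0.2659  (Exxon)
  w_4 = 0.163225·2.4287 + -0.008165·20.5087 = 0.2290  (Alcoa)
  w_5 = 0.163225·2.0856 + -0.008165·14.9333 = 0.2185  (GE)
  w_6 = 0.163225·0.0179 + -0.008165·5.6580 = -0.0433  (Visa)
Σw_i=1.0000  μᵀw=0.1430
σ²=wᵀΣw=λ₁·μ_p+λ₂ = 0.163225·0.143 + -0.008165 = 0.015176 ≈ 0.0152


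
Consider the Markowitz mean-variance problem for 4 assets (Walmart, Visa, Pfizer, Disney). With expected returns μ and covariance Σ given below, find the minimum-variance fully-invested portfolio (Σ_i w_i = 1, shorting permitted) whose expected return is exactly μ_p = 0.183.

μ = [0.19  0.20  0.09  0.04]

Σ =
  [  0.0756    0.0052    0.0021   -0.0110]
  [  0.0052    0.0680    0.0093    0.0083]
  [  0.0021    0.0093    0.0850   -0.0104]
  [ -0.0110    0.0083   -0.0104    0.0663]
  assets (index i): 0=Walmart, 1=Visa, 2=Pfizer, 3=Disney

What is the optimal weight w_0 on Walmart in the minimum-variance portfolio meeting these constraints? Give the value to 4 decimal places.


g=Σ⁻¹μ = [2.4345  2.5430  0.8205  0.8176]
h=Σ⁻¹𝟙 = [14.8830  9.6097  12.5876  18.3237]
a=μᵀg=1.077698  b=𝟙ᵀg=6.615538  c=𝟙ᵀh=55.403987  D=ac−b²=15.943443
λ₁=(c·0.183−b)/D = (55.403987·0.183−6.615538)/15.943443 = 0.220993
λ₂=(a−b·0.183)/D = (1.077698−6.615538·0.183)/15.943443 = -0.008339
w* = 0.220993·g + -0.008339·h:
  w_0 = 0.220993·2.4345 + -0.008339·14.8830 = 0.4139  (Walmart)
  w_1 = 0.220993·2.5430 + -0.008339·9.6097 = 0.4819  (Visa)
  w_2 = 0.220993·0.8205 + -0.008339·12.5876 = 0.0764  (Pfizer)
  w_3 = 0.220993·0.8176 + -0.008339·18.3237 = 0.0279  (Disney)
Σw_i=1.0000  μᵀw=0.1830
σ²=wᵀΣw=λ₁·μ_p+λ₂ = 0.220993·0.183 + -0.008339 = 0.032103 ≈ 0.0321

0.4139


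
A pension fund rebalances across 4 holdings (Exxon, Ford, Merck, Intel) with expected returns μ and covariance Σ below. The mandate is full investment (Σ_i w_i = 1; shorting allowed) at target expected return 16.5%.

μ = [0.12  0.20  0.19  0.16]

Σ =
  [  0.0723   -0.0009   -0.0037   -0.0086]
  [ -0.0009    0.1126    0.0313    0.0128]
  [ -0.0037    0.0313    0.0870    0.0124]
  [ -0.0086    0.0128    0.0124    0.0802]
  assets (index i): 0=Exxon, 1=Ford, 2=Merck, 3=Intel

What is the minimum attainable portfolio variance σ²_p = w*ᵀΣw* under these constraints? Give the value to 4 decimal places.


p=Σ⁻¹μ = [1.9672  1.1446  1.6027  1.7755]
q=Σ⁻¹𝟙 = [15.7617  5.2636  8.5612  11.9952]
a=μᵀp=1.053576  b=𝟙ᵀp=6.489996  c=𝟙ᵀq=41.581779  D=ac−b²=1.689505
λ₁=(c·0.165−b)/D = (41.581779·0.165−6.489996)/1.689505 = 0.219589
λ₂=(a−b·0.165)/D = (1.053576−6.489996·0.165)/1.689505 = -0.010224
w* = 0.219589·p + -0.010224·q:
  w_0 = 0.219589·1.9672 + -0.010224·15.7617 = 0.2708  (Exxon)
  w_1 = 0.219589·1.1446 + -0.010224·5.2636 = 0.1975  (Ford)
  w_2 = 0.219589·1.6027 + -0.010224·8.5612 = 0.2644  (Merck)
  w_3 = 0.219589·1.7755 + -0.010224·11.9952 = 0.2672  (Intel)
Σw_i=1.0000  μᵀw=0.1650
σ²=wᵀΣw=λ₁·μ_p+λ₂ = 0.219589·0.165 + -0.010224 = 0.026008 ≈ 0.0260

0.0260


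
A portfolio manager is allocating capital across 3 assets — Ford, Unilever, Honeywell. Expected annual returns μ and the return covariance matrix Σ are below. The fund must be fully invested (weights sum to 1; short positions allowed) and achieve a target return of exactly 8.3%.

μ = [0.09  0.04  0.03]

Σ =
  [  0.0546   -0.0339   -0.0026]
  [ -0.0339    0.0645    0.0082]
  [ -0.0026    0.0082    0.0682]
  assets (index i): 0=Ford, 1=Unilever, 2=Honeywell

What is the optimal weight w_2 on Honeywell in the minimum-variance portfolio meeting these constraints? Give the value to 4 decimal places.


-0.1984

x=Σ⁻¹μ = [3.0047  2.1619  0.2945]
y=Σ⁻¹𝟙 = [40.9197  35.4906  11.9555]
a=μᵀx=0.365730  b=𝟙ᵀx=5.461061  c=𝟙ᵀy=88.365805  D=ac−b²=2.494879
λ₁=(c·0.083−b)/D = (88.365805·0.083−5.461061)/2.494879 = 0.750858
λ₂=(a−b·0.083)/D = (0.365730−5.461061·0.083)/2.494879 = -0.035087
w* = 0.750858·x + -0.035087·y:
  w_0 = 0.750858·3.0047 + -0.035087·40.9197 = 0.8203  (Ford)
  w_1 = 0.750858·2.1619 + -0.035087·35.4906 = 0.3780  (Unilever)
  w_2 = 0.750858·0.2945 + -0.035087·11.9555 = -0.1984  (Honeywell)
Σw_i=1.0000  μᵀw=0.0830
σ²=wᵀΣw=λ₁·μ_p+λ₂ = 0.750858·0.083 + -0.035087 = 0.027234 ≈ 0.0272


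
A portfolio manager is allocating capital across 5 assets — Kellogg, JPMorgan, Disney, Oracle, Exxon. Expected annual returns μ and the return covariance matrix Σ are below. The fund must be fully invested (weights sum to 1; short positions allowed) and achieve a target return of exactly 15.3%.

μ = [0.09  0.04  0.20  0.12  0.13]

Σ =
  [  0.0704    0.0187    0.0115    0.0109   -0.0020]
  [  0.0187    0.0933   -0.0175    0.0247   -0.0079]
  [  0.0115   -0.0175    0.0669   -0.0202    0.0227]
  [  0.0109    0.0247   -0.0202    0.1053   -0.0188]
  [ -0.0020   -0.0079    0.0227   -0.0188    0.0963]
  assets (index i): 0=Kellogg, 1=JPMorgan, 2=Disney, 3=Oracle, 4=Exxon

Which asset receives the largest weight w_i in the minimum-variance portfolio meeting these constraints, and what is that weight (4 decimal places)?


Disney (0.4871)

x=Σ⁻¹μ = [0.3372  0.5920  3.2901  1.7712  0.9757]
y=Σ⁻¹𝟙 = [7.3497  10.1769  16.4516  11.2341  9.6869]
a=μᵀx=1.051446  b=𝟙ᵀx=6.966261  c=𝟙ᵀy=54.899247  D=ac−b²=9.194823
λ₁=(c·0.153−b)/D = (54.899247·0.153−6.966261)/9.194823 = 0.155884
λ₂=(a−b·0.153)/D = (1.051446−6.966261·0.153)/9.194823 = -0.001565
w* = 0.155884·x + -0.001565·y:
  w_0 = 0.155884·0.3372 + -0.001565·7.3497 = 0.0411  (Kellogg)
  w_1 = 0.155884·0.5920 + -0.001565·10.1769 = 0.0764  (JPMorgan)
  w_2 = 0.155884·3.2901 + -0.001565·16.4516 = 0.4871  (Disney)
  w_3 = 0.155884·1.7712 + -0.001565·11.2341 = 0.2585  (Oracle)
  w_4 = 0.155884·0.9757 + -0.001565·9.6869 = 0.1369  (Exxon)
Σw_i=1.0000  μᵀw=0.1530
σ²=wᵀΣw=λ₁·μ_p+λ₂ = 0.155884·0.153 + -0.001565 = 0.022285 ≈ 0.0223


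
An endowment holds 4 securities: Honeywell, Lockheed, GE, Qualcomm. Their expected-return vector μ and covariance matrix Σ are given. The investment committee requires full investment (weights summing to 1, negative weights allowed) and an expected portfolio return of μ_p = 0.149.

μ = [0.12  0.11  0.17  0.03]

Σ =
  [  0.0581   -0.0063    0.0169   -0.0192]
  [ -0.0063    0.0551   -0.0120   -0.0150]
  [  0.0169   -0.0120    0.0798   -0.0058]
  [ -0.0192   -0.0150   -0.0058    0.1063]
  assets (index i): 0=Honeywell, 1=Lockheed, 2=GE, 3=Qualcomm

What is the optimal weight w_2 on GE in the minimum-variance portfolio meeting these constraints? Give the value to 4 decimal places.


0.5168

p=Σ⁻¹μ = [2.1553  3.0604  2.2231  1.2247]
q=Σ⁻¹𝟙 = [22.4365  28.5952  13.4045  18.2263]
a=μᵀp=1.009941  b=𝟙ᵀp=8.663407  c=𝟙ᵀq=82.662511  D=ac−b²=8.429601
λ₁=(c·0.149−b)/D = (82.662511·0.149−8.663407)/8.429601 = 0.433390
λ₂=(a−b·0.149)/D = (1.009941−8.663407·0.149)/8.429601 = -0.033324
w* = 0.433390·p + -0.033324·q:
  w_0 = 0.433390·2.1553 + -0.033324·22.4365 = 0.1864  (Honeywell)
  w_1 = 0.433390·3.0604 + -0.033324·28.5952 = 0.3734  (Lockheed)
  w_2 = 0.433390·2.2231 + -0.033324·13.4045 = 0.5168  (GE)
  w_3 = 0.433390·1.2247 + -0.033324·18.2263 = -0.0766  (Qualcomm)
Σw_i=1.0000  μᵀw=0.1490
σ²=wᵀΣw=λ₁·μ_p+λ₂ = 0.433390·0.149 + -0.033324 = 0.031251 ≈ 0.0313


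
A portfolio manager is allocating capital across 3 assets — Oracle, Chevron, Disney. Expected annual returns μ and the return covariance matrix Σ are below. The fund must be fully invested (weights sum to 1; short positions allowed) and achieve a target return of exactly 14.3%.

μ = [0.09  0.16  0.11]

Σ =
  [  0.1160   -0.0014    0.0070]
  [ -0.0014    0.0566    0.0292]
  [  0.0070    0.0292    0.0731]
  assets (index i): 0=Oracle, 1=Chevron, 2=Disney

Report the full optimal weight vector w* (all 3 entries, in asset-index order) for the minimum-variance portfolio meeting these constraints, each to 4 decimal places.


0.1927  0.7371  0.0703

x=Σ⁻¹μ = [0.7857  2.6562  0.3685]
y=Σ⁻¹𝟙 = [8.3551  14.1447  7.2297]
a=μᵀx=0.536236  b=𝟙ᵀx=3.810379  c=𝟙ᵀy=29.729510  D=ac−b²=1.423043
λ₁=(c·0.143−b)/D = (29.729510·0.143−3.810379)/1.423043 = 0.309858
λ₂=(a−b·0.143)/D = (0.536236−3.810379·0.143)/1.423043 = -0.006077
w* = 0.309858·x + -0.006077·y:
  w_0 = 0.309858·0.7857 + -0.006077·8.3551 = 0.1927  (Oracle)
  w_1 = 0.309858·2.6562 + -0.006077·14.1447 = 0.7371  (Chevron)
  w_2 = 0.309858·0.3685 + -0.006077·7.2297 = 0.0703  (Disney)
Σw_i=1.0000  μᵀw=0.1430
σ²=wᵀΣw=λ₁·μ_p+λ₂ = 0.309858·0.143 + -0.006077 = 0.038232 ≈ 0.0382


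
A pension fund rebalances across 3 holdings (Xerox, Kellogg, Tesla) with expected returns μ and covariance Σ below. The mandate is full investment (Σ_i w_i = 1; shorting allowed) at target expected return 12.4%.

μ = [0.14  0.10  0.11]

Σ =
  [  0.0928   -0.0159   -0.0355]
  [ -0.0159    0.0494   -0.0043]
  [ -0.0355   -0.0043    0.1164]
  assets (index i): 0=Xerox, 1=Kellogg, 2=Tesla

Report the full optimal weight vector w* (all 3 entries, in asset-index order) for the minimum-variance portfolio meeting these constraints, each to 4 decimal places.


g=Σ⁻¹μ = [2.7637  3.0793  1.9017]
h=Σ⁻¹𝟙 = [21.9522  28.7315  16.3475]
a=μᵀg=0.904032  b=𝟙ᵀg=7.744685  c=𝟙ᵀh=67.031203  D=ac−b²=0.618245
λ₁=(c·0.124−b)/D = (67.031203·0.124−7.744685)/0.618245 = 0.917411
λ₂=(a−b·0.124)/D = (0.904032−7.744685·0.124)/0.618245 = -0.091078
w* = 0.917411·g + -0.091078·h:
  w_0 = 0.917411·2.7637 + -0.091078·21.9522 = 0.5361  (Xerox)
  w_1 = 0.917411·3.0793 + -0.091078·28.7315 = 0.2082  (Kellogg)
  w_2 = 0.917411·1.9017 + -0.091078·16.3475 = 0.2557  (Tesla)
Σw_i=1.0000  μᵀw=0.1240
σ²=wᵀΣw=λ₁·μ_p+λ₂ = 0.917411·0.124 + -0.091078 = 0.022681 ≈ 0.0227

0.5361  0.2082  0.2557


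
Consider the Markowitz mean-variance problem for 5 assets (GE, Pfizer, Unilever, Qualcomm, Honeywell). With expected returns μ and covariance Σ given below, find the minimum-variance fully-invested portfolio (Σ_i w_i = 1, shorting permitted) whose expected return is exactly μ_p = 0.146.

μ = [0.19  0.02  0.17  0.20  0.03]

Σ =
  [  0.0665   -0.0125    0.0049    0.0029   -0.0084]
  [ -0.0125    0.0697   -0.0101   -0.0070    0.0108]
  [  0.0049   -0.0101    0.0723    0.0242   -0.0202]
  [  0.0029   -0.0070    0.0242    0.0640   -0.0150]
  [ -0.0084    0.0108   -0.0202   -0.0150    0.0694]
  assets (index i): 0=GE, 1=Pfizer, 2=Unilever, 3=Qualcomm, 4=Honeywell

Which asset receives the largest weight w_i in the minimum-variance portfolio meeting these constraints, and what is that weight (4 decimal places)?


GE (0.2898)

g=Σ⁻¹μ = [3.0300  1.1071  1.8513  2.8251  1.7762]
h=Σ⁻¹𝟙 = [19.3918  18.3203  15.8954  15.8879  21.9660]
a=μᵀg=1.530858  b=𝟙ᵀg=10.589634  c=𝟙ᵀh=91.461417  D=ac−b²=27.874101
λ₁=(c·0.146−b)/D = (91.461417·0.146−10.589634)/27.874101 = 0.099151
λ₂=(a−b·0.146)/D = (1.530858−10.589634·0.146)/27.874101 = -0.000546
w* = 0.099151·g + -0.000546·h:
  w_0 = 0.099151·3.0300 + -0.000546·19.3918 = 0.2898  (GE)
  w_1 = 0.099151·1.1071 + -0.000546·18.3203 = 0.0998  (Pfizer)
  w_2 = 0.099151·1.8513 + -0.000546·15.8954 = 0.1749  (Unilever)
  w_3 = 0.099151·2.8251 + -0.000546·15.8879 = 0.2714  (Qualcomm)
  w_4 = 0.099151·1.7762 + -0.000546·21.9660 = 0.1641  (Honeywell)
Σw_i=1.0000  μᵀw=0.1460
σ²=wᵀΣw=λ₁·μ_p+λ₂ = 0.099151·0.146 + -0.000546 = 0.013930 ≈ 0.0139


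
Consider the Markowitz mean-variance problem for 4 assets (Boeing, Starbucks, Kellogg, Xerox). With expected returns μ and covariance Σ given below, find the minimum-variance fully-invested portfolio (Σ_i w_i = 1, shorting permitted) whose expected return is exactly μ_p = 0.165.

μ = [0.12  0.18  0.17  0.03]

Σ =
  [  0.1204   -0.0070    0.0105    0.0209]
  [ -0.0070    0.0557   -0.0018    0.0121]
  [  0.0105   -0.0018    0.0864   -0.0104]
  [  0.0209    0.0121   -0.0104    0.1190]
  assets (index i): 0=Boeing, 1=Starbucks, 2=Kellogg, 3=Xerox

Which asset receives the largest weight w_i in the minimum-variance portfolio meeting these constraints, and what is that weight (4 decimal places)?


Starbucks (0.5229)

u=Σ⁻¹μ = [1.0523  3.4507  1.8974  -0.1178]
v=Σ⁻¹𝟙 = [7.2087  17.8611  11.8351  6.3555]
a=μᵀu=1.066435  b=𝟙ᵀu=6.282679  c=𝟙ᵀv=43.260433  D=ac−b²=6.662397
λ₁=(c·0.165−b)/D = (43.260433·0.165−6.282679)/6.662397 = 0.128376
λ₂=(a−b·0.165)/D = (1.066435−6.282679·0.165)/6.662397 = 0.004472
w* = 0.128376·u + 0.004472·v:
  w_0 = 0.128376·1.0523 + 0.004472·7.2087 = 0.1673  (Boeing)
  w_1 = 0.128376·3.4507 + 0.004472·17.8611 = 0.5229  (Starbucks)
  w_2 = 0.128376·1.8974 + 0.004472·11.8351 = 0.2965  (Kellogg)
  w_3 = 0.128376·-0.1178 + 0.004472·6.3555 = 0.0133  (Xerox)
Σw_i=1.0000  μᵀw=0.1650
σ²=wᵀΣw=λ₁·μ_p+λ₂ = 0.128376·0.165 + 0.004472 = 0.025654 ≈ 0.0257


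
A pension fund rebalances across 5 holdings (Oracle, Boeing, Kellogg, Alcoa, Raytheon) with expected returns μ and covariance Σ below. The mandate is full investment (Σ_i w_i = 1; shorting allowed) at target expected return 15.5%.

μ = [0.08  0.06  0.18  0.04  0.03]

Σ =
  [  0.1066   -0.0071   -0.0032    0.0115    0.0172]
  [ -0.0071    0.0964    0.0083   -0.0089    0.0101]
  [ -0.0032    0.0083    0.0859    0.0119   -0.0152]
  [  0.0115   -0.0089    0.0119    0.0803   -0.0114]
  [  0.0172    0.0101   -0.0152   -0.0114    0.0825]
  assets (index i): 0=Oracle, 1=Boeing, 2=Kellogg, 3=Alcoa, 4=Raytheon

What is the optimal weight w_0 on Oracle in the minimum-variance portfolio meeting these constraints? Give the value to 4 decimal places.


0.2152

g=Σ⁻¹μ = [0.7287  0.4488  2.1536  0.2070  0.5821]
h=Σ⁻¹𝟙 = [6.8344  9.6514  11.5718  12.7326  13.4062]
a=μᵀg=0.498615  b=𝟙ᵀg=4.120253  c=𝟙ᵀh=54.196420  D=ac−b²=10.046668
λ₁=(c·0.155−b)/D = (54.196420·0.155−4.120253)/10.046668 = 0.426031
λ₂=(a−b·0.155)/D = (0.498615−4.120253·0.155)/10.046668 = -0.013937
w* = 0.426031·g + -0.013937·h:
  w_0 = 0.426031·0.7287 + -0.013937·6.8344 = 0.2152  (Oracle)
  w_1 = 0.426031·0.4488 + -0.013937·9.6514 = 0.0567  (Boeing)
  w_2 = 0.426031·2.1536 + -0.013937·11.5718 = 0.7562  (Kellogg)
  w_3 = 0.426031·0.2070 + -0.013937·12.7326 = -0.0893  (Alcoa)
  w_4 = 0.426031·0.5821 + -0.013937·13.4062 = 0.0612  (Raytheon)
Σw_i=1.0000  μᵀw=0.1550
σ²=wᵀΣw=λ₁·μ_p+λ₂ = 0.426031·0.155 + -0.013937 = 0.052097 ≈ 0.0521


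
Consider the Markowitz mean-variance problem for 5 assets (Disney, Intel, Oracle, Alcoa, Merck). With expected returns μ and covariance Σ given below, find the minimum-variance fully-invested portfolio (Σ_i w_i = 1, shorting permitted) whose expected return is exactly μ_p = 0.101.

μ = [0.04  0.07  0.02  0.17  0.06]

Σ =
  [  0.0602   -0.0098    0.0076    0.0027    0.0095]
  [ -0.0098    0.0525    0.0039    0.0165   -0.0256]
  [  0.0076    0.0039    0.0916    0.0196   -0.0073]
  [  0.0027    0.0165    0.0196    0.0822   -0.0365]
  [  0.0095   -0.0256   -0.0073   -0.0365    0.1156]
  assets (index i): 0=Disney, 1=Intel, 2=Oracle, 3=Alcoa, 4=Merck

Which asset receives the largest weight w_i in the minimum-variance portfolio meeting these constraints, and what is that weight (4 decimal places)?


g=Σ⁻¹μ = [0.5754  1.4330  -0.3070  2.5315  1.5690]
h=Σ⁻¹𝟙 = [16.6693  26.2449  7.1555  12.3958  17.4584]
a=μᵀg=0.641678  b=𝟙ᵀg=5.801821  c=𝟙ᵀh=79.924011  D=ac−b²=17.624352
λ₁=(c·0.101−b)/D = (79.924011·0.101−5.801821)/17.624352 = 0.128828
λ₂=(a−b·0.101)/D = (0.641678−5.801821·0.101)/17.624352 = 0.003160
w* = 0.128828·g + 0.003160·h:
  w_0 = 0.128828·0.5754 + 0.003160·16.6693 = 0.1268  (Disney)
  w_1 = 0.128828·1.4330 + 0.003160·26.2449 = 0.2675  (Intel)
  w_2 = 0.128828·-0.3070 + 0.003160·7.1555 = -0.0169  (Oracle)
  w_3 = 0.128828·2.5315 + 0.003160·12.3958 = 0.3653  (Alcoa)
  w_4 = 0.128828·1.5690 + 0.003160·17.4584 = 0.2573  (Merck)
Σw_i=1.0000  μᵀw=0.1010
σ²=wᵀΣw=λ₁·μ_p+λ₂ = 0.128828·0.101 + 0.003160 = 0.016172 ≈ 0.0162

Alcoa (0.3653)


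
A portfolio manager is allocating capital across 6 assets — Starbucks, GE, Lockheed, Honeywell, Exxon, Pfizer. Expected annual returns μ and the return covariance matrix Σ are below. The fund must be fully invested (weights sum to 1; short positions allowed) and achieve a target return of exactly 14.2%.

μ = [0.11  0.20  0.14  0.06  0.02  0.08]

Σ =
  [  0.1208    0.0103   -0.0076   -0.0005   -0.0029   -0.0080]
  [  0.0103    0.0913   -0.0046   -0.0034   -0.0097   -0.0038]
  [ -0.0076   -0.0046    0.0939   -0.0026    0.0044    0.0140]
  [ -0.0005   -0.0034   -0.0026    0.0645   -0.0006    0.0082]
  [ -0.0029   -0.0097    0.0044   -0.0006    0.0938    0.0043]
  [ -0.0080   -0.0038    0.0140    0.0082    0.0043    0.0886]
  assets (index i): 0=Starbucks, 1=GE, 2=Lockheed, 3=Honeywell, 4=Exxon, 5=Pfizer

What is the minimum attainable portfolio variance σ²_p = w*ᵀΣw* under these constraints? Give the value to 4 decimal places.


p=Σ⁻¹μ = [0.8763  2.2794  1.5777  1.0332  0.3758  0.7167]
q=Σ⁻¹𝟙 = [8.7942  12.6620  10.5433  15.6323  11.4371  8.9560]
a=μᵀp=0.899991  b=𝟙ᵀp=6.858991  c=𝟙ᵀq=68.024963  D=ac−b²=14.176097
λ₁=(c·0.142−b)/D = (68.024963·0.142−6.858991)/14.176097 = 0.197555
λ₂=(a−b·0.142)/D = (0.899991−6.858991·0.142)/14.176097 = -0.005219
w* = 0.197555·p + -0.005219·q:
  w_0 = 0.197555·0.8763 + -0.005219·8.7942 = 0.1272  (Starbucks)
  w_1 = 0.197555·2.2794 + -0.005219·12.6620 = 0.3842  (GE)
  w_2 = 0.197555·1.5777 + -0.005219·10.5433 = 0.2567  (Lockheed)
  w_3 = 0.197555·1.0332 + -0.005219·15.6323 = 0.1225  (Honeywell)
  w_4 = 0.197555·0.3758 + -0.005219·11.4371 = 0.0145  (Exxon)
  w_5 = 0.197555·0.7167 + -0.005219·8.9560 = 0.0948  (Pfizer)
Σw_i=1.0000  μᵀw=0.1420
σ²=wᵀΣw=λ₁·μ_p+λ₂ = 0.197555·0.142 + -0.005219 = 0.022834 ≈ 0.0228

0.0228


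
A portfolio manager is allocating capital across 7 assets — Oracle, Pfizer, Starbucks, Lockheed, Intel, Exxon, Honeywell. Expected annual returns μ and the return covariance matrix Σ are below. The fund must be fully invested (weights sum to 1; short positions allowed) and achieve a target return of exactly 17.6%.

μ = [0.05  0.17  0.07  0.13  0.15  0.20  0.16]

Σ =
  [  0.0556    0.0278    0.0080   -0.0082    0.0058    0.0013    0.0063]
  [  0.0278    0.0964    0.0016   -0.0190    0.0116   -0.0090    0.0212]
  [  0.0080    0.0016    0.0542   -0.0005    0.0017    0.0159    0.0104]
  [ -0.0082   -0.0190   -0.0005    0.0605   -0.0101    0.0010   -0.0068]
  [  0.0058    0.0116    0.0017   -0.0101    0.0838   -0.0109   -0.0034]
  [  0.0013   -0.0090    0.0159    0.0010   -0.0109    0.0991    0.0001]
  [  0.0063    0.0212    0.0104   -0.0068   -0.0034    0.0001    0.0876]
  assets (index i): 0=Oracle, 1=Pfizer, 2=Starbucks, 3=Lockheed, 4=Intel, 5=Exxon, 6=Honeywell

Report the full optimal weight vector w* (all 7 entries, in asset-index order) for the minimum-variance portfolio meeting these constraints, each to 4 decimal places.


-0.0968  0.2179  -0.0427  0.2891  0.2162  0.2542  0.1621

x=Σ⁻¹μ = [-0.1414  2.0330  0.1901  3.2996  2.2907  2.3911  1.6644]
y=Σ⁻¹𝟙 = [12.9541  8.3714  11.2434  24.2977  14.2917  10.1943  9.5523]
a=μᵀx=1.868933  b=𝟙ᵀx=11.727566  c=𝟙ᵀy=90.904863  D=ac−b²=32.359298
λ₁=(c·0.176−b)/D = (90.904863·0.176−11.727566)/32.359298 = 0.132008
λ₂=(a−b·0.176)/D = (1.868933−11.727566·0.176)/32.359298 = -0.006030
w* = 0.132008·x + -0.006030·y:
  w_0 = 0.132008·-0.1414 + -0.006030·12.9541 = -0.0968  (Oracle)
  w_1 = 0.132008·2.0330 + -0.006030·8.3714 = 0.2179  (Pfizer)
  w_2 = 0.132008·0.1901 + -0.006030·11.2434 = -0.0427  (Starbucks)
  w_3 = 0.132008·3.2996 + -0.006030·24.2977 = 0.2891  (Lockheed)
  w_4 = 0.132008·2.2907 + -0.006030·14.2917 = 0.2162  (Intel)
  w_5 = 0.132008·2.3911 + -0.006030·10.1943 = 0.2542  (Exxon)
  w_6 = 0.132008·1.6644 + -0.006030·9.5523 = 0.1621  (Honeywell)
Σw_i=1.0000  μᵀw=0.1760
σ²=wᵀΣw=λ₁·μ_p+λ₂ = 0.132008·0.176 + -0.006030 = 0.017204 ≈ 0.0172


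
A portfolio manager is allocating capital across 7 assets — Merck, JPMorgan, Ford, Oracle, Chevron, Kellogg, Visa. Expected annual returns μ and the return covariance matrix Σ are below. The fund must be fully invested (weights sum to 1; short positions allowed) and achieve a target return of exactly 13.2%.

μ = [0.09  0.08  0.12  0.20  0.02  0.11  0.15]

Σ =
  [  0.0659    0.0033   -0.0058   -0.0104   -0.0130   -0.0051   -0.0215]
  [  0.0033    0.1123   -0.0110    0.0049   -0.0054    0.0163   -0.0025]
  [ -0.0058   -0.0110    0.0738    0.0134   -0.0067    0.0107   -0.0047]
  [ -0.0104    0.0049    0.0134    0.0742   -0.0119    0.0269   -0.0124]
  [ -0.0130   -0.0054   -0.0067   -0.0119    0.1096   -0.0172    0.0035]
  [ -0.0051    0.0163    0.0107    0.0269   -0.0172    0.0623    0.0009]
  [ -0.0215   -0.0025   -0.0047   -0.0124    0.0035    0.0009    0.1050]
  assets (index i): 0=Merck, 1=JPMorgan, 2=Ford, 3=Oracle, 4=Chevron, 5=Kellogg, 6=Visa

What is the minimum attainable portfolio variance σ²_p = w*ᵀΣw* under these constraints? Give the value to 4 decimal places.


0.0110

g=Σ⁻¹μ = [3.0148  0.6798  1.5690  3.2123  1.0051  0.4199  2.4746]
h=Σ⁻¹𝟙 = [28.4194  8.4491  15.2039  15.7149  16.7387  11.1401  17.4272]
a=μᵀg=1.593916  b=𝟙ᵀg=12.375387  c=𝟙ᵀh=113.093305  D=ac−b²=27.111055
λ₁=(c·0.132−b)/D = (113.093305·0.132−12.375387)/27.111055 = 0.094166
λ₂=(a−b·0.132)/D = (1.593916−12.375387·0.132)/27.111055 = -0.001462
w* = 0.094166·g + -0.001462·h:
  w_0 = 0.094166·3.0148 + -0.001462·28.4194 = 0.2423  (Merck)
  w_1 = 0.094166·0.6798 + -0.001462·8.4491 = 0.0517  (JPMorgan)
  w_2 = 0.094166·1.5690 + -0.001462·15.2039 = 0.1255  (Ford)
  w_3 = 0.094166·3.2123 + -0.001462·15.7149 = 0.2795  (Oracle)
  w_4 = 0.094166·1.0051 + -0.001462·16.7387 = 0.0702  (Chevron)
  w_5 = 0.094166·0.4199 + -0.001462·11.1401 = 0.0233  (Kellogg)
  w_6 = 0.094166·2.4746 + -0.001462·17.4272 = 0.2075  (Visa)
Σw_i=1.0000  μᵀw=0.1320
σ²=wᵀΣw=λ₁·μ_p+λ₂ = 0.094166·0.132 + -0.001462 = 0.010968 ≈ 0.0110


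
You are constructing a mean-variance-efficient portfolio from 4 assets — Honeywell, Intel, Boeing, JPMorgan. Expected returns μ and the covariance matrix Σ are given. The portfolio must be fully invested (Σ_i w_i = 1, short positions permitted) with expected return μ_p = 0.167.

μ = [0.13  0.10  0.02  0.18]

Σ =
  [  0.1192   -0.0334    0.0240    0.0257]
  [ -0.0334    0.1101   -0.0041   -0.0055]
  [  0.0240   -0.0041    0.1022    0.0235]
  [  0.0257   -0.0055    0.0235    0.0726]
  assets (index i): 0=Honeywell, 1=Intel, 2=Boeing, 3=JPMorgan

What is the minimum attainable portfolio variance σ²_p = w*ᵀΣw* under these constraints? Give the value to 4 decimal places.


0.0406

g=Σ⁻¹μ = [1.0594  1.3283  -0.5476  2.3822]
h=Σ⁻¹𝟙 = [8.5459  12.3862  6.0367  9.7332]
a=μᵀg=0.688392  b=𝟙ᵀg=4.222299  c=𝟙ᵀh=36.701998  D=ac−b²=7.437568
λ₁=(c·0.167−b)/D = (36.701998·0.167−4.222299)/7.437568 = 0.256392
λ₂=(a−b·0.167)/D = (0.688392−4.222299·0.167)/7.437568 = -0.002250
w* = 0.256392·g + -0.002250·h:
  w_0 = 0.256392·1.0594 + -0.002250·8.5459 = 0.2524  (Honeywell)
  w_1 = 0.256392·1.3283 + -0.002250·12.3862 = 0.3127  (Intel)
  w_2 = 0.256392·-0.5476 + -0.002250·6.0367 = -0.1540  (Boeing)
  w_3 = 0.256392·2.3822 + -0.002250·9.7332 = 0.5889  (JPMorgan)
Σw_i=1.0000  μᵀw=0.1670
σ²=wᵀΣw=λ₁·μ_p+λ₂ = 0.256392·0.167 + -0.002250 = 0.040568 ≈ 0.0406


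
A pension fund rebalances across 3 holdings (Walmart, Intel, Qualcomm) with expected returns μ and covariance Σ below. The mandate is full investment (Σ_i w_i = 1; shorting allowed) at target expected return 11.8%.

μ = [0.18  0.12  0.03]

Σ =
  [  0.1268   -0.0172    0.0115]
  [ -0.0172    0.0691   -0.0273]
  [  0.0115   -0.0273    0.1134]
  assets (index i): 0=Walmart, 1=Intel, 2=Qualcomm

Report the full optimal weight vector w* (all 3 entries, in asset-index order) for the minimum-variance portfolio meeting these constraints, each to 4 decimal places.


0.2871  0.4992  0.2136

p=Σ⁻¹μ = [1.6870  2.4240  0.6770]
q=Σ⁻¹𝟙 = [9.6887  22.0792  13.1512]
a=μᵀp=0.614845  b=𝟙ᵀp=4.787999  c=𝟙ᵀq=44.919027  D=ac−b²=4.693305
λ₁=(c·0.118−b)/D = (44.919027·0.118−4.787999)/4.693305 = 0.109187
λ₂=(a−b·0.118)/D = (0.614845−4.787999·0.118)/4.693305 = 0.010624
w* = 0.109187·p + 0.010624·q:
  w_0 = 0.109187·1.6870 + 0.010624·9.6887 = 0.2871  (Walmart)
  w_1 = 0.109187·2.4240 + 0.010624·22.0792 = 0.4992  (Intel)
  w_2 = 0.109187·0.6770 + 0.010624·13.1512 = 0.2136  (Qualcomm)
Σw_i=1.0000  μᵀw=0.1180
σ²=wᵀΣw=λ₁·μ_p+λ₂ = 0.109187·0.118 + 0.010624 = 0.023508 ≈ 0.0235


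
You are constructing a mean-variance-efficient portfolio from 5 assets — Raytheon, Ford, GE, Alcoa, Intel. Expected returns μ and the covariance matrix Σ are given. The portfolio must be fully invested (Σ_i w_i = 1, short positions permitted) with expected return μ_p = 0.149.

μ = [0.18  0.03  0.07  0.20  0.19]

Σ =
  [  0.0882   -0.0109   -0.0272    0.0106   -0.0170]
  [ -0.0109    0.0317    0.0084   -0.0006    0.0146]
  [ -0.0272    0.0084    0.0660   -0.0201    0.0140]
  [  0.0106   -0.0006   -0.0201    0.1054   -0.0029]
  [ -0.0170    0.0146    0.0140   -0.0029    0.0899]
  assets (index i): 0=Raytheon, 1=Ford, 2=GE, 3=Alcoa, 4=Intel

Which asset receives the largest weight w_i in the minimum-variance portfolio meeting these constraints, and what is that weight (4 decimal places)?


Raytheon (0.2872)

p=Σ⁻¹μ = [3.0183  0.3128  2.4173  2.1207  2.3254]
q=Σ⁻¹𝟙 = [21.9444  30.0084  22.4656  11.9363  7.2862]
a=μᵀp=1.587851  b=𝟙ᵀp=10.194469  c=𝟙ᵀq=93.640875  D=ac−b²=44.760589
λ₁=(c·0.149−b)/D = (93.640875·0.149−10.194469)/44.760589 = 0.083958
λ₂=(a−b·0.149)/D = (1.587851−10.194469·0.149)/44.760589 = 0.001539
w* = 0.083958·p + 0.001539·q:
  w_0 = 0.083958·3.0183 + 0.001539·21.9444 = 0.2872  (Raytheon)
  w_1 = 0.083958·0.3128 + 0.001539·30.0084 = 0.0724  (Ford)
  w_2 = 0.083958·2.4173 + 0.001539·22.4656 = 0.2375  (GE)
  w_3 = 0.083958·2.1207 + 0.001539·11.9363 = 0.1964  (Alcoa)
  w_4 = 0.083958·2.3254 + 0.001539·7.2862 = 0.2064  (Intel)
Σw_i=1.0000  μᵀw=0.1490
σ²=wᵀΣw=λ₁·μ_p+λ₂ = 0.083958·0.149 + 0.001539 = 0.014049 ≈ 0.0140


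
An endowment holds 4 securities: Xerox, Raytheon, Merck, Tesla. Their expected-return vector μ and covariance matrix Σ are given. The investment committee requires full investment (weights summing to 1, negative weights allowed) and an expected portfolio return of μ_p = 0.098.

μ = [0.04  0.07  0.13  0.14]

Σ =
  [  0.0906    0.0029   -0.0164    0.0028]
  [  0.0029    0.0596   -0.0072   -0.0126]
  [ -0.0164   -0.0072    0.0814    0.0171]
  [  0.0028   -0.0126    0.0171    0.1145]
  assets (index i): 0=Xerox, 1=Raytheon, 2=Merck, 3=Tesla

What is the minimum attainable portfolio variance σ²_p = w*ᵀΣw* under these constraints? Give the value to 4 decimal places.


u=Σ⁻¹μ = [0.6506  1.5801  1.6290  1.1374]
v=Σ⁻¹𝟙 = [12.8370  19.7184  14.8570  8.3708]
a=μᵀu=0.507632  b=𝟙ᵀu=4.997083  c=𝟙ᵀv=55.783141  D=ac−b²=3.346479
λ₁=(c·0.098−b)/D = (55.783141·0.098−4.997083)/3.346479 = 0.140346
λ₂=(a−b·0.098)/D = (0.507632−4.997083·0.098)/3.346479 = 0.005354
w* = 0.140346·u + 0.005354·v:
  w_0 = 0.140346·0.6506 + 0.005354·12.8370 = 0.1600  (Xerox)
  w_1 = 0.140346·1.5801 + 0.005354·19.7184 = 0.3273  (Raytheon)
  w_2 = 0.140346·1.6290 + 0.005354·14.8570 = 0.3082  (Merck)
  w_3 = 0.140346·1.1374 + 0.005354·8.3708 = 0.2044  (Tesla)
Σw_i=1.0000  μᵀw=0.0980
σ²=wᵀΣw=λ₁·μ_p+λ₂ = 0.140346·0.098 + 0.005354 = 0.019108 ≈ 0.0191

0.0191


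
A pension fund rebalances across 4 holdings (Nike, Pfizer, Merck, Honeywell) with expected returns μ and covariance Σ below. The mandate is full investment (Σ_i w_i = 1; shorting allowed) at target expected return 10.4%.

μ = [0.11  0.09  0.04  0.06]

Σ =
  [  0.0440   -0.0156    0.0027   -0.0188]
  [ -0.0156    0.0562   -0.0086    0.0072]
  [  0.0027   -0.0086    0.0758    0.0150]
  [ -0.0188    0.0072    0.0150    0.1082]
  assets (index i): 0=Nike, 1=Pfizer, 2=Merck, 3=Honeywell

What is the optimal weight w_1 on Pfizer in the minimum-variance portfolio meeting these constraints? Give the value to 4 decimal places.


0.3618

x=Σ⁻¹μ = [3.8114  2.6104  0.4953  0.9744]
y=Σ⁻¹𝟙 = [37.2067  28.5247  12.7200  12.0454]
a=μᵀx=0.732466  b=𝟙ᵀx=7.891483  c=𝟙ᵀy=90.496760  D=ac−b²=4.010300
λ₁=(c·0.104−b)/D = (90.496760·0.104−7.891483)/4.010300 = 0.379069
λ₂=(a−b·0.104)/D = (0.732466−7.891483·0.104)/4.010300 = -0.022005
w* = 0.379069·x + -0.022005·y:
  w_0 = 0.379069·3.8114 + -0.022005·37.2067 = 0.6260  (Nike)
  w_1 = 0.379069·2.6104 + -0.022005·28.5247 = 0.3618  (Pfizer)
  w_2 = 0.379069·0.4953 + -0.022005·12.7200 = -0.0922  (Merck)
  w_3 = 0.379069·0.9744 + -0.022005·12.0454 = 0.1043  (Honeywell)
Σw_i=1.0000  μᵀw=0.1040
σ²=wᵀΣw=λ₁·μ_p+λ₂ = 0.379069·0.104 + -0.022005 = 0.017418 ≈ 0.0174
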